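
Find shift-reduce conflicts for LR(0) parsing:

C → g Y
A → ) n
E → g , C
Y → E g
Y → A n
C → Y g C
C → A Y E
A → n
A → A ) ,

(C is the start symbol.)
A shift-reduce conflict occurs when an LR(0) state has both:
  - a complete (reduce) item [A → α .] (dot at the end), and
  - a shift item [B → β . c γ] (dot before a terminal).

Augment with C' → C and build the canonical LR(0) collection (I0 = CLOSURE({[C' → . C]}), then GOTO on every symbol after a dot until no new states appear). It has 24 states:
  I0: { [A → . ) n], [A → . A ) ,], [A → . n], [C → . A Y E], [C → . Y g C], [C → . g Y], [C' → . C], [E → . g , C], [Y → . A n], [Y → . E g] }  — shift
  I1: { [A → ) . n] }  — shift
  I2: { [A → . ) n], [A → . A ) ,], [A → . n], [A → A . ) ,], [C → A . Y E], [E → . g , C], [Y → . A n], [Y → . E g], [Y → A . n] }  — shift
  I3: { [C' → C .] }  — accept
  I4: { [Y → E . g] }  — shift
  I5: { [C → Y . g C] }  — shift
  I6: { [A → . ) n], [A → . A ) ,], [A → . n], [C → g . Y], [E → . g , C], [E → g . , C], [Y → . A n], [Y → . E g] }  — shift
  I7: { [A → n .] }  — reduce
  I8: { [A → . ) n], [A → . A ) ,], [A → . n], [C → . A Y E], [C → . Y g C], [C → . g Y], [E → . g , C], [E → g , . C], [Y → . A n], [Y → . E g] }  — shift
  I9: { [A → A . ) ,], [Y → A . n] }  — shift
  I10: { [C → g Y .] }  — reduce
  I11: { [E → g . , C] }  — shift
  I12: { [A → A ) . ,] }  — shift
  I13: { [Y → A n .] }  — reduce
  I14: { [A → A ) , .] }  — reduce
  I15: { [E → g , C .] }  — reduce
  I16: { [A → . ) n], [A → . A ) ,], [A → . n], [C → . A Y E], [C → . Y g C], [C → . g Y], [C → Y g . C], [E → . g , C], [Y → . A n], [Y → . E g] }  — shift
  I17: { [C → Y g C .] }  — reduce
  I18: { [Y → E g .] }  — reduce
  I19: { [A → ) . n], [A → A ) . ,] }  — shift
  I20: { [C → A Y . E], [E → . g , C] }  — shift
  I21: { [A → n .], [Y → A n .] }  — 2 reduces
  I22: { [C → A Y E .] }  — reduce
  I23: { [A → ) n .] }  — reduce

No state contains both a complete item and a shift item.

Answer: No shift-reduce conflicts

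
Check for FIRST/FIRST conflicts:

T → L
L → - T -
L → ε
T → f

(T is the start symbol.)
A FIRST/FIRST conflict occurs when two productions N → α and N → β for the same non-terminal have FIRST(α) ∩ FIRST(β) ≠ ∅ (with ε ∈ FIRST of a nullable right-hand side, so two nullable alternatives also conflict).

FIRST sets of the non-terminals at (or reachable through a nullable prefix from) the front of some alternative:
  FIRST(L) = { '-', ε }

Productions for T:
  T → L: FIRST = { '-', ε }
  T → f: FIRST = { 'f' }
Productions for L:
  L → - T -: FIRST = { '-' }
  L → ε: FIRST = { ε }

All alternatives of each non-terminal have pairwise disjoint FIRST sets.

Answer: No FIRST/FIRST conflicts.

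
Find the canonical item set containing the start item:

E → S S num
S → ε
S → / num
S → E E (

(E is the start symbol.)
First, augment the grammar with E' → E
I₀ = CLOSURE({ [E' → . E] }):
  [E' → . E] has the dot before E: add [E → . S S num]
  [E → . S S num] has the dot before S: add [S → .], [S → . / num], [S → . E E (]
No further items can be added.

I₀ = { [E → . S S num], [E' → . E], [S → . / num], [S → . E E (], [S → .] }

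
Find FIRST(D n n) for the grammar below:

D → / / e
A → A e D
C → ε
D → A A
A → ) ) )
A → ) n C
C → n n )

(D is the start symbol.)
FIRST sets of the non-terminals involved (from the grammar, by fixed-point iteration):
  FIRST(D) = { ')', '/' }

To compute FIRST(D n n), process the symbols left to right:
Symbol D is a non-terminal. Add FIRST(D) \ {ε} = { ')', '/' }
D is not nullable (ε ∉ FIRST(D)), so stop here.
FIRST(D n n) = { ')', '/' }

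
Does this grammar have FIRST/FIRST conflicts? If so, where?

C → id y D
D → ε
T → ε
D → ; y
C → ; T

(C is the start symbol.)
Productions for C:
  C → id y D: FIRST = { 'id' }
  C → ; T: FIRST = { ';' }
Productions for D:
  D → ε: FIRST = { ε }
  D → ; y: FIRST = { ';' }
T has only one production, so no FIRST/FIRST conflict is possible there.

All alternatives of each non-terminal have pairwise disjoint FIRST sets.

Answer: No FIRST/FIRST conflicts.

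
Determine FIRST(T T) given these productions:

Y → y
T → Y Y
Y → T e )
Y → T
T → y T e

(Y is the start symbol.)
{ 'y' }

FIRST sets of the non-terminals involved (from the grammar, by fixed-point iteration):
  FIRST(T) = { 'y' }

To compute FIRST(T T), process the symbols left to right:
Symbol T is a non-terminal. Add FIRST(T) \ {ε} = { 'y' }
T is not nullable (ε ∉ FIRST(T)), so stop here.
FIRST(T T) = { 'y' }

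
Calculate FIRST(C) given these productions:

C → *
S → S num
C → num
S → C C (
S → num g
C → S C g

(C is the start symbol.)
To compute FIRST(C), examine every production with C on the left-hand side, reading each right-hand side left to right until a non-nullable symbol is reached.

FIRST sets of the other non-terminals involved (by the same procedure, iterated to a fixed point):
  FIRST(S) = { '*', 'num' }

From C → *:
  - '*' is a terminal: add '*' and stop
From C → num:
  - num is a terminal: add 'num' and stop
From C → S C g:
  - S is a non-terminal: add FIRST(S) \ {ε} = { '*', 'num' }
    S is not nullable, so stop

Collecting: FIRST(C) = { '*', 'num' }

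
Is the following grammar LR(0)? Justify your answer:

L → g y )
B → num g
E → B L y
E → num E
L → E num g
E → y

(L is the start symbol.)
Augment with L' → L and build the canonical LR(0) collection (I0 = CLOSURE({[L' → . L]}), then GOTO on every symbol after a dot until no new states appear). It has 15 states:
  I0: { [B → . num g], [E → . B L y], [E → . num E], [E → . y], [L → . E num g], [L → . g y )], [L' → . L] }  — shift
  I1: { [B → . num g], [E → . B L y], [E → . num E], [E → . y], [E → B . L y], [L → . E num g], [L → . g y )] }  — shift
  I2: { [L → E . num g] }  — shift
  I3: { [L' → L .] }  — accept
  I4: { [L → g . y )] }  — shift
  I5: { [B → . num g], [B → num . g], [E → . B L y], [E → . num E], [E → . y], [E → num . E] }  — shift
  I6: { [E → y .] }  — reduce
  I7: { [E → num E .] }  — reduce
  I8: { [B → num g .] }  — reduce
  I9: { [L → g y . )] }  — shift
  I10: { [L → g y ) .] }  — reduce
  I11: { [L → E num . g] }  — shift
  I12: { [L → E num g .] }  — reduce
  I13: { [E → B L . y] }  — shift
  I14: { [E → B L y .] }  — reduce

Every state is either a pure shift/goto state or contains exactly one complete item and nothing to shift — no conflicts. The grammar is LR(0).

Answer: Yes, the grammar is LR(0)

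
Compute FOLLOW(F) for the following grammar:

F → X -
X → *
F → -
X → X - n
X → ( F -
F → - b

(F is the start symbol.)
To compute FOLLOW(F), find every occurrence of F on a right-hand side N → α F β: add FIRST(β) \ {ε}, and if β is empty or nullable also add FOLLOW(N). Iterate to a fixed point.

F is the start symbol, so $ ∈ FOLLOW(F).
In X → ( F -: F is followed by '-', add FIRST('-') \ {ε} = { '-' }

Taking the union: FOLLOW(F) = { $, '-' }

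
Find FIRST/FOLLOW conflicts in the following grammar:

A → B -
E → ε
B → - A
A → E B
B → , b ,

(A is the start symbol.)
A FIRST/FOLLOW conflict occurs when a non-terminal N has a nullable alternative N → β (β ⇒* ε) and another alternative N → α with FIRST(α) ∩ FOLLOW(N) ≠ ∅: on such a lookahead the parser cannot decide between expanding α and letting N vanish via β.

Nullable non-terminals: E.
E has a nullable alternative but only one production, so nothing to check.

A, B have no nullable alternative, so no FIRST/FOLLOW check is needed there.

No FIRST/FOLLOW conflicts found.

Answer: No FIRST/FOLLOW conflicts.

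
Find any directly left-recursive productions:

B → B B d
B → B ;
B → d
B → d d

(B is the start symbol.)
B → B B d: LEFT RECURSIVE (starts with B)
B → B ;: LEFT RECURSIVE (starts with B)
B → d: starts with d
B → d d: starts with d

The grammar has direct left recursion on: B.

Answer: Yes, B is left-recursive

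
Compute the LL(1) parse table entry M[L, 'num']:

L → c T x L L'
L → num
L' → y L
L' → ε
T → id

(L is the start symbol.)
L → num

To find M[L, 'num'], we find productions for L where 'num' is in the predict set (PREDICT(N → α) = (FIRST(α) \ {ε}) ∪ (FOLLOW(N) if α ⇒* ε)).

L → c T x L L': PREDICT = { 'c' }
L → num: PREDICT = { 'num' }
  'num' is in predict set, so this production goes in M[L, 'num']

M[L, 'num'] = L → num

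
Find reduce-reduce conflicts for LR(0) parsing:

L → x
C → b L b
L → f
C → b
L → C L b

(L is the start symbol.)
A reduce-reduce conflict occurs when an LR(0) state has two complete items [A → α .] and [B → β .] — both call for a reduction, and with no lookahead the parser cannot choose between them.

Augment with L' → L and build the canonical LR(0) collection (I0 = CLOSURE({[L' → . L]}), then GOTO on every symbol after a dot until no new states appear). It has 10 states:
  I0: { [C → . b L b], [C → . b], [L → . C L b], [L → . f], [L → . x], [L' → . L] }  — shift
  I1: { [C → . b L b], [C → . b], [L → . C L b], [L → . f], [L → . x], [L → C . L b] }  — shift
  I2: { [L' → L .] }  — accept
  I3: { [C → . b L b], [C → . b], [C → b . L b], [C → b .], [L → . C L b], [L → . f], [L → . x] }  — shift, reduce
  I4: { [L → f .] }  — reduce
  I5: { [L → x .] }  — reduce
  I6: { [C → b L . b] }  — shift
  I7: { [C → b L b .] }  — reduce
  I8: { [L → C L . b] }  — shift
  I9: { [L → C L b .] }  — reduce

No state contains more than one complete item.

Answer: No reduce-reduce conflicts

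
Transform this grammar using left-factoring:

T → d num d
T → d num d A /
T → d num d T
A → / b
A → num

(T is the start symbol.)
T → d num d T'
T' → ε
T' → A /
T' → T
A → / b
A → num

Left-factoring transforms A → αβ₁ | αβ₂ into A → αA' and A' → β₁ | β₂
(α is the longest common prefix among the alternatives). Repeat until
no nonterminal has two alternatives with a common prefix.

Round 1: T has alternatives sharing prefix 'd num d'. Introduce T': T → d num d T'
  Add: T' → ε
  Add: T' → A /
  Add: T' → T

No remaining common prefixes — done.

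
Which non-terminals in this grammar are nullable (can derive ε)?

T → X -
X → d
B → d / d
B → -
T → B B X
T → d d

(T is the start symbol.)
A non-terminal is nullable if it can derive ε (the empty string): either it has an ε-production, or it has a production whose right-hand side consists entirely of nullable non-terminals.

There are no ε-productions, so no non-terminal can derive ε.
No non-terminals are nullable.

Answer: None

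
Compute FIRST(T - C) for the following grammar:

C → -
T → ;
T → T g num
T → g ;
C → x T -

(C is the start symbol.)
FIRST sets of the non-terminals involved (from the grammar, by fixed-point iteration):
  FIRST(T) = { ';', 'g' }

To compute FIRST(T - C), process the symbols left to right:
Symbol T is a non-terminal. Add FIRST(T) \ {ε} = { ';', 'g' }
T is not nullable (ε ∉ FIRST(T)), so stop here.
FIRST(T - C) = { ';', 'g' }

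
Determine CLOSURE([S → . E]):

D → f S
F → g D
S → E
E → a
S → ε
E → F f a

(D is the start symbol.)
{ [E → . F f a], [E → . a], [F → . g D], [S → . E] }

Start with: [S → . E]
  [S → . E] has the dot before E: add [E → . a], [E → . F f a]
  [E → . F f a] has the dot before F: add [F → . g D]
No further items can be added.

CLOSURE = { [E → . F f a], [E → . a], [F → . g D], [S → . E] }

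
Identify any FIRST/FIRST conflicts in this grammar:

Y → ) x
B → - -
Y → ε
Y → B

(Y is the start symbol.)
A FIRST/FIRST conflict occurs when two productions N → α and N → β for the same non-terminal have FIRST(α) ∩ FIRST(β) ≠ ∅ (with ε ∈ FIRST of a nullable right-hand side, so two nullable alternatives also conflict).

FIRST sets of the non-terminals at (or reachable through a nullable prefix from) the front of some alternative:
  FIRST(B) = { '-' }

Productions for Y:
  Y → ) x: FIRST = { ')' }
  Y → ε: FIRST = { ε }
  Y → B: FIRST = { '-' }
B has only one production, so no FIRST/FIRST conflict is possible there.

All alternatives of each non-terminal have pairwise disjoint FIRST sets.

Answer: No FIRST/FIRST conflicts.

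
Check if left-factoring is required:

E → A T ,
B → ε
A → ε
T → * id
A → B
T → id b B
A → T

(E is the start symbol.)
No, left-factoring is not needed

Left-factoring is needed when two productions for the same non-terminal
share a common prefix on the right-hand side.

Productions for A:
  A → ε
  A → B
  A → T
Productions for T:
  T → * id
  T → id b B

No common prefixes found.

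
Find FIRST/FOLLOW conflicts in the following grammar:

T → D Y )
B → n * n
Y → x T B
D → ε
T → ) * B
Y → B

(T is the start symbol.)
Nullable non-terminals: D.
D has a nullable alternative but only one production, so nothing to check.

B, T, Y have no nullable alternative, so no FIRST/FOLLOW check is needed there.

No FIRST/FOLLOW conflicts found.

Answer: No FIRST/FOLLOW conflicts.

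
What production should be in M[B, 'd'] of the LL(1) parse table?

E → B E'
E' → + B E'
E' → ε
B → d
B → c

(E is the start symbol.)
B → d

To find M[B, 'd'], we find productions for B where 'd' is in the predict set (PREDICT(N → α) = (FIRST(α) \ {ε}) ∪ (FOLLOW(N) if α ⇒* ε)).

B → d: PREDICT = { 'd' }
  'd' is in predict set, so this production goes in M[B, 'd']
B → c: PREDICT = { 'c' }

M[B, 'd'] = B → d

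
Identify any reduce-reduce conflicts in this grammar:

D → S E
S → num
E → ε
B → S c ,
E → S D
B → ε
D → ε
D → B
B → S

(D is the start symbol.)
Yes — I0: [B → .] vs [D → .]; I3: [B → S .] vs [E → .]; I6: [B → .] vs [D → .]

Augment with D' → D and build the canonical LR(0) collection (I0 = CLOSURE({[D' → . D]}), then GOTO on every symbol after a dot until no new states appear). It has 10 states:
  I0: { [B → . S c ,], [B → . S], [B → .], [D → . B], [D → . S E], [D → .], [D' → . D], [S → . num] }  — shift, 2 reduces
  I1: { [D → B .] }  — reduce
  I2: { [D' → D .] }  — accept
  I3: { [B → S . c ,], [B → S .], [D → S . E], [E → . S D], [E → .], [S → . num] }  — shift, 2 reduces
  I4: { [S → num .] }  — reduce
  I5: { [D → S E .] }  — reduce
  I6: { [B → . S c ,], [B → . S], [B → .], [D → . B], [D → . S E], [D → .], [E → S . D], [S → . num] }  — shift, 2 reduces
  I7: { [B → S c . ,] }  — shift
  I8: { [B → S c , .] }  — reduce
  I9: { [E → S D .] }  — reduce

I0 contains complete items [B → .], [D → .] — reduce-reduce conflict.
I3 contains complete items [B → S .], [E → .] — reduce-reduce conflict.
I6 contains complete items [B → .], [D → .] — reduce-reduce conflict.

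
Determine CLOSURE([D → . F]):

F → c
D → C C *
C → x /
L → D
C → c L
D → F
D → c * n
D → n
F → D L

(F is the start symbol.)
To compute CLOSURE, for each item [A → α.Bβ] where B is a non-terminal, add [B → .γ] for all productions B → γ; repeat for the newly added items until nothing changes.

Start with: [D → . F]
  [D → . F] has the dot before F: add [F → . c], [F → . D L]
  [F → . D L] has the dot before D: add [D → . C C *], [D → . c * n], [D → . n]
  [D → . C C *] has the dot before C: add [C → . x /], [C → . c L]
No further items can be added.

CLOSURE = { [C → . c L], [C → . x /], [D → . C C *], [D → . F], [D → . c * n], [D → . n], [F → . D L], [F → . c] }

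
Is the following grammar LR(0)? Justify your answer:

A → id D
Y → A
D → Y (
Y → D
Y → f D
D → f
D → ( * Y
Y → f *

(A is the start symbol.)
No. Reduce-reduce conflict: [A → id D .] and [Y → D .]

A grammar is LR(0) if no state in the canonical LR(0) collection has:
  - both a shift item (dot before a terminal) and a complete item (shift-reduce conflict), or
  - two or more complete items (reduce-reduce conflict; the accept item [A' → A .] counts as a complete item here).

Augment with A' → A and build the canonical LR(0) collection (I0 = CLOSURE({[A' → . A]}), then GOTO on every symbol after a dot until no new states appear). It has 14 states:
  I0: { [A → . id D], [A' → . A] }  — shift
  I1: { [A' → A .] }  — accept
  I2: { [A → . id D], [A → id . D], [D → . ( * Y], [D → . Y (], [D → . f], [Y → . A], [Y → . D], [Y → . f *], [Y → . f D] }  — shift
  I3: { [D → ( . * Y] }  — shift
  I4: { [Y → A .] }  — reduce
  I5: { [A → id D .], [Y → D .] }  — 2 reduces
  I6: { [D → Y . (] }  — shift
  I7: { [A → . id D], [D → . ( * Y], [D → . Y (], [D → . f], [D → f .], [Y → . A], [Y → . D], [Y → . f *], [Y → . f D], [Y → f . *], [Y → f . D] }  — shift, reduce
  I8: { [Y → f * .] }  — reduce
  I9: { [Y → D .], [Y → f D .] }  — 2 reduces
  I10: { [D → Y ( .] }  — reduce
  I11: { [A → . id D], [D → ( * . Y], [D → . ( * Y], [D → . Y (], [D → . f], [Y → . A], [Y → . D], [Y → . f *], [Y → . f D] }  — shift
  I12: { [Y → D .] }  — reduce
  I13: { [D → ( * Y .], [D → Y . (] }  — shift, reduce

Conflict in state I5:
  Reduce-reduce conflict: [A → id D .] and [Y → D .]
So the grammar is NOT LR(0).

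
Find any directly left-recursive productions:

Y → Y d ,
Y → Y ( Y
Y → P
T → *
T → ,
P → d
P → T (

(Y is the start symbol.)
Yes, Y is left-recursive

Y → Y d ,: LEFT RECURSIVE (starts with Y)
Y → Y ( Y: LEFT RECURSIVE (starts with Y)
Y → P: starts with P
T → *: starts with '*'
T → ,: starts with ','
P → d: starts with d
P → T (: starts with T

The grammar has direct left recursion on: Y.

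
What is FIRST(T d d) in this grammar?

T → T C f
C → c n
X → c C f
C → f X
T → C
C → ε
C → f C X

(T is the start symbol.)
FIRST sets of the non-terminals involved (from the grammar, by fixed-point iteration):
  FIRST(T) = { 'c', 'f', ε }

To compute FIRST(T d d), process the symbols left to right:
Symbol T is a non-terminal. Add FIRST(T) \ {ε} = { 'c', 'f' }
T is nullable (ε ∈ FIRST(T)), continue to the next symbol.
Symbol d is a terminal. Add 'd' and stop.
FIRST(T d d) = { 'c', 'd', 'f' }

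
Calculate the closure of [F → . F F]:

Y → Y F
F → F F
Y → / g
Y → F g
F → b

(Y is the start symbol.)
To compute CLOSURE, for each item [A → α.Bβ] where B is a non-terminal, add [B → .γ] for all productions B → γ; repeat for the newly added items until nothing changes.

Start with: [F → . F F]
  [F → . F F] has the dot before F: add [F → . b]
No further items can be added.

CLOSURE = { [F → . F F], [F → . b] }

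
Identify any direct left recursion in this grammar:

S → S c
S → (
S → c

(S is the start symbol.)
Yes, S is left-recursive

Direct left recursion occurs when N → N α for some non-terminal N (the right-hand side begins with the left-hand side itself).

S → S c: LEFT RECURSIVE (starts with S)
S → (: starts with '('
S → c: starts with c

The grammar has direct left recursion on: S.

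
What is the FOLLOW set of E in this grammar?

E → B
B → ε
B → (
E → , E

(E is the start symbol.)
{ $ }

E is the start symbol, so $ ∈ FOLLOW(E).
In E → , E: E is at the end; this adds FOLLOW(E) to itself — nothing new

Taking the union: FOLLOW(E) = { $ }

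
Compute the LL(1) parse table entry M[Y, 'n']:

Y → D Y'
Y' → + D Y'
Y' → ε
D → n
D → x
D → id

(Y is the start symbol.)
To find M[Y, 'n'], we find productions for Y where 'n' is in the predict set (PREDICT(N → α) = (FIRST(α) \ {ε}) ∪ (FOLLOW(N) if α ⇒* ε)).

Relevant sets:
  FIRST(D) = { 'id', 'n', 'x' }

Y → D Y': PREDICT = { 'id', 'n', 'x' }
  'n' is in predict set, so this production goes in M[Y, 'n']

M[Y, 'n'] = Y → D Y'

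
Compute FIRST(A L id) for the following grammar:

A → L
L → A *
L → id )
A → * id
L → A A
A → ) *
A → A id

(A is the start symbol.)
{ ')', '*', 'id' }

FIRST sets of the non-terminals involved (from the grammar, by fixed-point iteration):
  FIRST(A) = { ')', '*', 'id' }

To compute FIRST(A L id), process the symbols left to right:
Symbol A is a non-terminal. Add FIRST(A) \ {ε} = { ')', '*', 'id' }
A is not nullable (ε ∉ FIRST(A)), so stop here.
FIRST(A L id) = { ')', '*', 'id' }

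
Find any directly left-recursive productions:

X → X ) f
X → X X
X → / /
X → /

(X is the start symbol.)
Direct left recursion occurs when N → N α for some non-terminal N (the right-hand side begins with the left-hand side itself).

X → X ) f: LEFT RECURSIVE (starts with X)
X → X X: LEFT RECURSIVE (starts with X)
X → / /: starts with '/'
X → /: starts with '/'

The grammar has direct left recursion on: X.

Answer: Yes, X is left-recursive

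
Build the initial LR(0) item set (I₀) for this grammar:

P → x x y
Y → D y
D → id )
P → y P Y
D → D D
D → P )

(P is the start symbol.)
First, augment the grammar with P' → P
I₀ = CLOSURE({ [P' → . P] }):
  [P' → . P] has the dot before P: add [P → . x x y], [P → . y P Y]
No further items can be added.

I₀ = { [P → . x x y], [P → . y P Y], [P' → . P] }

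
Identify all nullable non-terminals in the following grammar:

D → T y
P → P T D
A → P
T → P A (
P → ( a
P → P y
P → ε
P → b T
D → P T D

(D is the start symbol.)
A non-terminal is nullable if it can derive ε (the empty string): either it has an ε-production, or it has a production whose right-hand side consists entirely of nullable non-terminals.

ε-productions: P → ε
So P is immediately nullable.
A → P: every symbol on the right is nullable, so A is nullable too.
No further non-terminal can be added: every production for the remaining non-terminals contains a terminal or a non-nullable non-terminal.
Nullable = { 'A', 'P' }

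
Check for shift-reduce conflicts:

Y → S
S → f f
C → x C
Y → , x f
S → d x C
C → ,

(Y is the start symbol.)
No shift-reduce conflicts

Augment with Y' → Y and build the canonical LR(0) collection (I0 = CLOSURE({[Y' → . Y]}), then GOTO on every symbol after a dot until no new states appear). It has 14 states:
  I0: { [S → . d x C], [S → . f f], [Y → . , x f], [Y → . S], [Y' → . Y] }  — shift
  I1: { [Y → , . x f] }  — shift
  I2: { [Y → S .] }  — reduce
  I3: { [Y' → Y .] }  — accept
  I4: { [S → d . x C] }  — shift
  I5: { [S → f . f] }  — shift
  I6: { [S → f f .] }  — reduce
  I7: { [C → . ,], [C → . x C], [S → d x . C] }  — shift
  I8: { [C → , .] }  — reduce
  I9: { [S → d x C .] }  — reduce
  I10: { [C → . ,], [C → . x C], [C → x . C] }  — shift
  I11: { [C → x C .] }  — reduce
  I12: { [Y → , x . f] }  — shift
  I13: { [Y → , x f .] }  — reduce

No state contains both a complete item and a shift item.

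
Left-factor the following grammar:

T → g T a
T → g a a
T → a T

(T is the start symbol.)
Left-factoring transforms A → αβ₁ | αβ₂ into A → αA' and A' → β₁ | β₂
(α is the longest common prefix among the alternatives). Repeat until
no nonterminal has two alternatives with a common prefix.

Round 1: T has alternatives sharing prefix 'g'. Introduce T': T → g T'
  Add: T' → T a
  Add: T' → a a

No remaining common prefixes — done.

Resulting grammar:
T → g T'
T' → T a
T' → a a
T → a T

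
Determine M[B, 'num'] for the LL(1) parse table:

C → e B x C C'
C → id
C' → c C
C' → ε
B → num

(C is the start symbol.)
To find M[B, 'num'], we find productions for B where 'num' is in the predict set (PREDICT(N → α) = (FIRST(α) \ {ε}) ∪ (FOLLOW(N) if α ⇒* ε)).

B → num: PREDICT = { 'num' }
  'num' is in predict set, so this production goes in M[B, 'num']

M[B, 'num'] = B → num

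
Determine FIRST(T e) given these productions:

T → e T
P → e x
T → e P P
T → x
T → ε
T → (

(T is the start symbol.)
FIRST sets of the non-terminals involved (from the grammar, by fixed-point iteration):
  FIRST(T) = { '(', 'e', 'x', ε }

To compute FIRST(T e), process the symbols left to right:
Symbol T is a non-terminal. Add FIRST(T) \ {ε} = { '(', 'e', 'x' }
T is nullable (ε ∈ FIRST(T)), continue to the next symbol.
Symbol e is a terminal. Add 'e' and stop.
FIRST(T e) = { '(', 'e', 'x' }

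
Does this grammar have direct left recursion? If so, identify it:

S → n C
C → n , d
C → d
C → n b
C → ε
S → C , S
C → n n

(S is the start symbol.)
No direct left recursion

Direct left recursion occurs when N → N α for some non-terminal N (the right-hand side begins with the left-hand side itself).

S → n C: starts with n
C → n , d: starts with n
C → d: starts with d
C → n b: starts with n
C → ε: starts with ε
S → C , S: starts with C
C → n n: starts with n

No direct left recursion found.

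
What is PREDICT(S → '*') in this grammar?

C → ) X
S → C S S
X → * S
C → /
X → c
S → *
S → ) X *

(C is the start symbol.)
{ '*' }

PREDICT(S → '*') = (FIRST(RHS) \ {ε}) ∪ (FOLLOW(S) if ε ∈ FIRST(RHS), i.e. RHS ⇒* ε)
FIRST('*') = { '*' }
ε ∉ FIRST('*'), so FOLLOW(S) is not added.
PREDICT(S → '*') = { '*' }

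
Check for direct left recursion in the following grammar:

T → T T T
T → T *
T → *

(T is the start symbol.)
Yes, T is left-recursive

T → T T T: LEFT RECURSIVE (starts with T)
T → T *: LEFT RECURSIVE (starts with T)
T → *: starts with '*'

The grammar has direct left recursion on: T.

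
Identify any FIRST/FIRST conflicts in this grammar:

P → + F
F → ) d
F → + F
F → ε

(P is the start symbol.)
Productions for F:
  F → ) d: FIRST = { ')' }
  F → + F: FIRST = { '+' }
  F → ε: FIRST = { ε }
P has only one production, so no FIRST/FIRST conflict is possible there.

All alternatives of each non-terminal have pairwise disjoint FIRST sets.

Answer: No FIRST/FIRST conflicts.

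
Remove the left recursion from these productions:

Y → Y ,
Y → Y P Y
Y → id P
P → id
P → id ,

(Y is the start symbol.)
Y is directly left-recursive. The standard transformation for
  A → A α₁ | ... | A α_m | β₁ | ... | β_n
is
  A  → β₁ A' | ... | β_n A'
  A' → α₁ A' | ... | α_m A' | ε

Y → id P becomes Y → id P Y'
Y → Y , becomes Y' → , Y'
Y → Y P Y becomes Y' → P Y Y'
Add Y' → ε

Productions for other non-terminals are unchanged:
  P → id
  P → id ,

Resulting grammar:
Y → id P Y'
Y' → , Y'
Y' → P Y Y'
Y' → ε
P → id
P → id ,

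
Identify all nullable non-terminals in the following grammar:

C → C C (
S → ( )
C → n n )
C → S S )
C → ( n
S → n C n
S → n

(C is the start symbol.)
None

A non-terminal is nullable if it can derive ε (the empty string): either it has an ε-production, or it has a production whose right-hand side consists entirely of nullable non-terminals.

There are no ε-productions, so no non-terminal can derive ε.
No non-terminals are nullable.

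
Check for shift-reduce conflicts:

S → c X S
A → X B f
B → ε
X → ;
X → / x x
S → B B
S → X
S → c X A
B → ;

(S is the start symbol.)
Yes — I0: [B → .] vs [B → . ;]; I3: [B → .] vs [B → . ;]; I8: [B → .] vs [B → . ;]; I11: [B → .] vs [B → . ;]

Augment with S' → S and build the canonical LR(0) collection (I0 = CLOSURE({[S' → . S]}), then GOTO on every symbol after a dot until no new states appear). It has 18 states:
  I0: { [B → . ;], [B → .], [S → . B B], [S → . X], [S → . c X A], [S → . c X S], [S' → . S], [X → . / x x], [X → . ;] }  — shift, reduce
  I1: { [X → / . x x] }  — shift
  I2: { [B → ; .], [X → ; .] }  — 2 reduces
  I3: { [B → . ;], [B → .], [S → B . B] }  — shift, reduce
  I4: { [S' → S .] }  — accept
  I5: { [S → X .] }  — reduce
  I6: { [S → c . X A], [S → c . X S], [X → . / x x], [X → . ;] }  — shift
  I7: { [X → ; .] }  — reduce
  I8: { [A → . X B f], [B → . ;], [B → .], [S → . B B], [S → . X], [S → . c X A], [S → . c X S], [S → c X . A], [S → c X . S], [X → . / x x], [X → . ;] }  — shift, reduce
  I9: { [S → c X A .] }  — reduce
  I10: { [S → c X S .] }  — reduce
  I11: { [A → X . B f], [B → . ;], [B → .], [S → X .] }  — shift, 2 reduces
  I12: { [B → ; .] }  — reduce
  I13: { [A → X B . f] }  — shift
  I14: { [A → X B f .] }  — reduce
  I15: { [S → B B .] }  — reduce
  I16: { [X → / x . x] }  — shift
  I17: { [X → / x x .] }  — reduce

I0 contains reduce item [B → .] and shift items [B → . ;], [S → . c X A], [S → . c X S], [X → . / x x], [X → . ;] — shift-reduce conflict.
I3 contains reduce item [B → .] and shift item [B → . ;] — shift-reduce conflict.
I8 contains reduce item [B → .] and shift items [B → . ;], [S → . c X A], [S → . c X S], [X → . / x x], [X → . ;] — shift-reduce conflict.
I11 contains reduce items [B → .], [S → X .] and shift item [B → . ;] — shift-reduce conflict.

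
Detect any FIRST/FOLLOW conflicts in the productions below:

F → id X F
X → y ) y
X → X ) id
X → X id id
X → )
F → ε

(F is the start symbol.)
No FIRST/FOLLOW conflicts.

A FIRST/FOLLOW conflict occurs when a non-terminal N has a nullable alternative N → β (β ⇒* ε) and another alternative N → α with FIRST(α) ∩ FOLLOW(N) ≠ ∅: on such a lookahead the parser cannot decide between expanding α and letting N vanish via β.

Nullable non-terminals: F.

F: nullable alternative(s) F → ε; FOLLOW(F) = { $ }
  F → id X F: FIRST \ {ε} = { 'id' } — disjoint from FOLLOW(F)
  F → ε: FIRST \ {ε} = { } — this is the only nullable alternative, skip

X has no nullable alternative, so no FIRST/FOLLOW check is needed there.

No FIRST/FOLLOW conflicts found.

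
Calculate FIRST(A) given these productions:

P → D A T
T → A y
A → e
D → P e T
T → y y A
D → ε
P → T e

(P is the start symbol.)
From A → e:
  - e is a terminal: add 'e' and stop

Collecting: FIRST(A) = { 'e' }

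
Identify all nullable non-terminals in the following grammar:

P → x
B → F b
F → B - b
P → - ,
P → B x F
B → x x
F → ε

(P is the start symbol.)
{ 'F' }

ε-productions: F → ε
So F is immediately nullable.
No further non-terminal can be added: every production for the remaining non-terminals contains a terminal or a non-nullable non-terminal.
Nullable = { 'F' }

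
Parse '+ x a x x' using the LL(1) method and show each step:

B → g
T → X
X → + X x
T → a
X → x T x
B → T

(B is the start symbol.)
LL(1) parsing maintains a stack (initially the start symbol over $) and the input. At each step: if the stack top is a terminal, match it against the current input token; if it is a non-terminal N, replace it with the RHS of M[N, lookahead] (the unique production whose predict set contains the lookahead).

Stack is shown with the top on the left.

Stack      Input        Action
------------------------------
B $        + x a x x $  output B → T
T $        + x a x x $  output T → X
X $        + x a x x $  output X → + X x
+ X x $    + x a x x $  match '+'
X x $      x a x x $    output X → x T x
x T x x $  x a x x $    match 'x'
T x x $    a x x $      output T → a
a x x $    a x x $      match 'a'
x x $      x x $        match 'x'
x $        x $          match 'x'
$          $            accept

The string is accepted.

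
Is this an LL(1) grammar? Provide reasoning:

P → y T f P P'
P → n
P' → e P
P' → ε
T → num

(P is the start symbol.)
A grammar is LL(1) if for each non-terminal N with multiple productions, the predict sets of those productions are pairwise disjoint, where PREDICT(N → α) = (FIRST(α) \ {ε}) ∪ (FOLLOW(N) if α ⇒* ε).

Relevant sets:
  FOLLOW(P') = { $, 'e' }

For P:
  PREDICT(P → y T f P P') = { 'y' }
  PREDICT(P → n) = { 'n' }
For P':
  PREDICT(P' → e P) = { 'e' }
  PREDICT(P' → ε) = { $, 'e' }
T has a single production, so nothing to check there.

Conflict found: Predict set conflict for P': { 'e' }
The grammar is NOT LL(1).

Answer: No. Predict set conflict for P': { 'e' }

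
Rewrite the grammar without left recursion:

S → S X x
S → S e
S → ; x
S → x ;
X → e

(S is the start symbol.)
S → ; x S'
S → x ; S'
S' → X x S'
S' → e S'
S' → ε
X → e

S is directly left-recursive. The standard transformation for
  A → A α₁ | ... | A α_m | β₁ | ... | β_n
is
  A  → β₁ A' | ... | β_n A'
  A' → α₁ A' | ... | α_m A' | ε

S → ; x becomes S → ; x S'
S → x ; becomes S → x ; S'
S → S X x becomes S' → X x S'
S → S e becomes S' → e S'
Add S' → ε

Productions for other non-terminals are unchanged:
  X → e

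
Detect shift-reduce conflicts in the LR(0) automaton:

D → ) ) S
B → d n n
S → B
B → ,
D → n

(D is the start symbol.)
No shift-reduce conflicts

A shift-reduce conflict occurs when an LR(0) state has both:
  - a complete (reduce) item [A → α .] (dot at the end), and
  - a shift item [B → β . c γ] (dot before a terminal).

Augment with D' → D and build the canonical LR(0) collection (I0 = CLOSURE({[D' → . D]}), then GOTO on every symbol after a dot until no new states appear). It has 11 states:
  I0: { [D → . ) ) S], [D → . n], [D' → . D] }  — shift
  I1: { [D → ) . ) S] }  — shift
  I2: { [D' → D .] }  — accept
  I3: { [D → n .] }  — reduce
  I4: { [B → . ,], [B → . d n n], [D → ) ) . S], [S → . B] }  — shift
  I5: { [B → , .] }  — reduce
  I6: { [S → B .] }  — reduce
  I7: { [D → ) ) S .] }  — reduce
  I8: { [B → d . n n] }  — shift
  I9: { [B → d n . n] }  — shift
  I10: { [B → d n n .] }  — reduce

No state contains both a complete item and a shift item.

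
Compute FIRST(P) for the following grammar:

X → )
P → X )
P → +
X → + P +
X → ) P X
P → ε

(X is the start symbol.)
To compute FIRST(P), examine every production with P on the left-hand side, reading each right-hand side left to right until a non-nullable symbol is reached.

FIRST sets of the other non-terminals involved (by the same procedure, iterated to a fixed point):
  FIRST(X) = { ')', '+' }

From P → X ):
  - X is a non-terminal: add FIRST(X) \ {ε} = { ')', '+' }
    X is not nullable, so stop
From P → +:
  - '+' is a terminal: add '+' and stop
From P → ε:
  - ε-production, so ε ∈ FIRST(P)

Collecting: FIRST(P) = { ')', '+', ε }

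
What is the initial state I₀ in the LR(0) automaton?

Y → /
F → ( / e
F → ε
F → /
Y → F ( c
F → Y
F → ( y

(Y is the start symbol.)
{ [F → . ( / e], [F → . ( y], [F → . /], [F → . Y], [F → .], [Y → . /], [Y → . F ( c], [Y' → . Y] }

First, augment the grammar with Y' → Y
I₀ = CLOSURE({ [Y' → . Y] }):
  [Y' → . Y] has the dot before Y: add [Y → . /], [Y → . F ( c]
  [Y → . F ( c] has the dot before F: add [F → . ( / e], [F → .], [F → . /], [F → . Y], [F → . ( y]
No further items can be added.

I₀ = { [F → . ( / e], [F → . ( y], [F → . /], [F → . Y], [F → .], [Y → . /], [Y → . F ( c], [Y' → . Y] }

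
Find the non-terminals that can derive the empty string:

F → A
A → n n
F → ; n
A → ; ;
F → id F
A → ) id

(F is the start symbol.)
None

There are no ε-productions, so no non-terminal can derive ε.
No non-terminals are nullable.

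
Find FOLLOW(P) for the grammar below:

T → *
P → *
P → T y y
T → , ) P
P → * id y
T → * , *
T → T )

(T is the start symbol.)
{ $, ')', 'y' }

To compute FOLLOW(P), find every occurrence of P on a right-hand side N → α P β: add FIRST(β) \ {ε}, and if β is empty or nullable also add FOLLOW(N). Iterate to a fixed point.

In T → , ) P: P is at the end, add FOLLOW(T)

The FOLLOW sets referred to above (computed the same way, to a fixed point):
  FOLLOW(T) = { $, ')', 'y' }

Taking the union: FOLLOW(P) = { $, ')', 'y' }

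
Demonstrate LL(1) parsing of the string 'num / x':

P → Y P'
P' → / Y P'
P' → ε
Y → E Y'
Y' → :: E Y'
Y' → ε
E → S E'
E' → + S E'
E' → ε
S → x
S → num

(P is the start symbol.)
LL(1) parsing maintains a stack (initially the start symbol over $) and the input. At each step: if the stack top is a terminal, match it against the current input token; if it is a non-terminal N, replace it with the RHS of M[N, lookahead] (the unique production whose predict set contains the lookahead).

Stack is shown with the top on the left.

Stack           Input      Action
---------------------------------
P $             num / x $  output P → Y P'
Y P' $          num / x $  output Y → E Y'
E Y' P' $       num / x $  output E → S E'
S E' Y' P' $    num / x $  output S → num
num E' Y' P' $  num / x $  match 'num'
E' Y' P' $      / x $      output E' → ε
Y' P' $         / x $      output Y' → ε
P' $            / x $      output P' → / Y P'
/ Y P' $        / x $      match '/'
Y P' $          x $        output Y → E Y'
E Y' P' $       x $        output E → S E'
S E' Y' P' $    x $        output S → x
x E' Y' P' $    x $        match 'x'
E' Y' P' $      $          output E' → ε
Y' P' $         $          output Y' → ε
P' $            $          output P' → ε
$               $          accept

The string is accepted.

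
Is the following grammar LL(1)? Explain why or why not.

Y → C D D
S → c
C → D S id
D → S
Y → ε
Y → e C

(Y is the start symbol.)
Yes, the grammar is LL(1).

A grammar is LL(1) if for each non-terminal N with multiple productions, the predict sets of those productions are pairwise disjoint, where PREDICT(N → α) = (FIRST(α) \ {ε}) ∪ (FOLLOW(N) if α ⇒* ε).

Relevant sets:
  FIRST(C) = { 'c' }
  FOLLOW(Y) = { $ }

For Y:
  PREDICT(Y → C D D) = { 'c' }
  PREDICT(Y → ε) = { $ }
  PREDICT(Y → e C) = { 'e' }
S, C, D have a single production, so nothing to check there.

All predict sets are disjoint. The grammar IS LL(1).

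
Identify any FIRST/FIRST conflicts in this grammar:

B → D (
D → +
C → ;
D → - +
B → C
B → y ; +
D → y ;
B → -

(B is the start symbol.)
Yes. B → D '(' / B → y ';' '+' on { 'y' }; B → D '(' / B → '-' on { '-' }

A FIRST/FIRST conflict occurs when two productions N → α and N → β for the same non-terminal have FIRST(α) ∩ FIRST(β) ≠ ∅ (with ε ∈ FIRST of a nullable right-hand side, so two nullable alternatives also conflict).

FIRST sets of the non-terminals at (or reachable through a nullable prefix from) the front of some alternative:
  FIRST(D) = { '+', '-', 'y' }
  FIRST(C) = { ';' }

Productions for B:
  B → D (: FIRST = { '+', '-', 'y' }
  B → C: FIRST = { ';' }
  B → y ; +: FIRST = { 'y' }
  B → -: FIRST = { '-' }
Productions for D:
  D → +: FIRST = { '+' }
  D → - +: FIRST = { '-' }
  D → y ;: FIRST = { 'y' }
C has only one production, so no FIRST/FIRST conflict is possible there.

Conflict for B: B → D ( and B → y ; +
  Overlap: { 'y' }
Conflict for B: B → D ( and B → -
  Overlap: { '-' }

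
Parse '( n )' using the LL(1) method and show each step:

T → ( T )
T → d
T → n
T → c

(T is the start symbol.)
LL(1) parsing maintains a stack (initially the start symbol over $) and the input. At each step: if the stack top is a terminal, match it against the current input token; if it is a non-terminal N, replace it with the RHS of M[N, lookahead] (the unique production whose predict set contains the lookahead).

Stack is shown with the top on the left.

Stack    Input    Action
------------------------
T $      ( n ) $  output T → ( T )
( T ) $  ( n ) $  match '('
T ) $    n ) $    output T → n
n ) $    n ) $    match 'n'
) $      ) $      match ')'
$        $        accept

The string is accepted.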